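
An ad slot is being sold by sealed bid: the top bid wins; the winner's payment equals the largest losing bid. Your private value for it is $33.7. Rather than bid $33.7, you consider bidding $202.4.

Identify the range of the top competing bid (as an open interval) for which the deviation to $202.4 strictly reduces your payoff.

($33.7, $202.4)

If the competing bid is below $33.7, both bids win at the same price — no difference.
If it is above $202.4, both bids lose — no difference.
If it lies strictly between $33.7 and $202.4, bidding your value loses (payoff 0) while bidding $202.4 wins at a price above your value (payoff negative).
So the deviation strictly hurts on the open interval ($33.7, $202.4).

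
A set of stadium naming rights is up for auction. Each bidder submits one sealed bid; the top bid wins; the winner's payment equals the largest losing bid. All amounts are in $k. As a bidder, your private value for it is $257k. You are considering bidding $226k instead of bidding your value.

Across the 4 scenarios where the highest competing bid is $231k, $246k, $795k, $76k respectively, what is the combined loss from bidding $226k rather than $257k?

The deviation costs you only when the competing bid falls strictly between $226k and $257k; elsewhere both bids give the same outcome.
$231k: truthful payoff $26k, deviation payoff $0k → loss $26k.
$246k: truthful payoff $11k, deviation payoff $0k → loss $11k.
$795k: outcomes coincide → loss $0k.
$76k: outcomes coincide → loss $0k.
Total loss = $26k + $11k = $37k.
Because the price is fixed by the runner-up's bid, deviating from your value can only change a good outcome into a bad one — never the reverse.

$37k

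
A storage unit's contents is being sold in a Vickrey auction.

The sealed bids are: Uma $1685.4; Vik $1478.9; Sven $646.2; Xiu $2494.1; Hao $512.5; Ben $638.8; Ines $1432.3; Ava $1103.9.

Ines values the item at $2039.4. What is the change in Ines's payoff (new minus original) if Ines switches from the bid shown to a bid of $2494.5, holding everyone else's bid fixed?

−$454.7

The highest bid among the other bidders is $2494.1; Ines's bid doesn't change that.
Original bid $1432.3: Ines is not highest (top rival bid is $2494.1); payoff $0.
Alternative bid $2494.5: Ines is highest, pays the top rival bid $2494.1; payoff $2039.4 − $2494.1 = −$454.7.
Change in payoff = −$454.7 − ($0) = −$454.7.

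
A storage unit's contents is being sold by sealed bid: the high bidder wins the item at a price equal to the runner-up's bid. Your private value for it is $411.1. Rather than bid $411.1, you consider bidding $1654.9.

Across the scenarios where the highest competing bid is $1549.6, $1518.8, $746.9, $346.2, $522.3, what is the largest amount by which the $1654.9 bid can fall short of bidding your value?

$1549.6: truthful gives $0, deviation gives −$1138.5 → loss $1138.5.
$1518.8: truthful gives $0, deviation gives −$1107.7 → loss $1107.7.
$746.9: truthful gives $0, deviation gives −$335.8 → loss $335.8.
$346.2: same outcome either way → loss $0.
$522.3: truthful gives $0, deviation gives −$111.2 → loss $111.2.
Maximum loss: $1138.5.

$1138.5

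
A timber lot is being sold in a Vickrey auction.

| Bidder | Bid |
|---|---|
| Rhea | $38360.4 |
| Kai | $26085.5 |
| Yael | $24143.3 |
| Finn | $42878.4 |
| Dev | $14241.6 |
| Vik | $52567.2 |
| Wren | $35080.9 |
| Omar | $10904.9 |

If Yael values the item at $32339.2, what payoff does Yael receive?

Highest bid: Vik at $52567.2, so Vik wins.
Second-highest bid: Finn at $42878.4 — that is the price the winner pays.
Yael did not win, so Yael pays nothing and receives nothing: payoff $0.

$0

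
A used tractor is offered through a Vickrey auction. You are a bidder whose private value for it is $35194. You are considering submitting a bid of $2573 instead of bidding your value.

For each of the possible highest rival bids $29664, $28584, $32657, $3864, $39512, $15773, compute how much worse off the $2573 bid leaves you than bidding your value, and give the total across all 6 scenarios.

The deviation costs you only when the competing bid falls strictly between $2573 and $35194; elsewhere both bids give the same outcome.
$29664: truthful payoff $5530, deviation payoff $0 → loss $5530.
$28584: truthful payoff $6610, deviation payoff $0 → loss $6610.
$32657: truthful payoff $2537, deviation payoff $0 → loss $2537.
$3864: truthful payoff $31330, deviation payoff $0 → loss $31330.
$39512: outcomes coincide → loss $0.
$15773: truthful payoff $19421, deviation payoff $0 → loss $19421.
Total loss = $5530 + $6610 + $2537 + $31330 + $19421 = $65428.
Truthful bidding weakly dominates here: raising your bid can only win items priced above your value, and lowering it can only forfeit items priced below.

$65428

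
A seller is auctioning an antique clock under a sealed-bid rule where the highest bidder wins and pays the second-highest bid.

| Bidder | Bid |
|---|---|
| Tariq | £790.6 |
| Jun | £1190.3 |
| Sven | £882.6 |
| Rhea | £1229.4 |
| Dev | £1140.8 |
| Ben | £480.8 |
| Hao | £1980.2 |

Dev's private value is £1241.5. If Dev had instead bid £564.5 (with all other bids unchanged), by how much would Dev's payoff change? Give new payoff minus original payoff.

The highest bid among the other bidders is £1980.2; Dev's bid doesn't change that.
Original bid £1140.8: Dev is not highest (top rival bid is £1980.2); payoff £0.
Alternative bid £564.5: Dev is not highest (top rival bid is £1980.2); payoff £0.
Change in payoff = £0 − (£0) = £0.

£0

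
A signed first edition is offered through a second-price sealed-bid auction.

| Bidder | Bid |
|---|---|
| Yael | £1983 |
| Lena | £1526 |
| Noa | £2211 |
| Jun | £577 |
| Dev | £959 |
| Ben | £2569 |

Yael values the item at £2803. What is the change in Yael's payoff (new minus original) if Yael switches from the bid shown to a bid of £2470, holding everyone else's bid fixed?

£0

The highest bid among the other bidders is £2569; Yael's bid doesn't change that.
Original bid £1983: Yael is not highest (top rival bid is £2569); payoff £0.
Alternative bid £2470: Yael is not highest (top rival bid is £2569); payoff £0.
Change in payoff = £0 − (£0) = £0.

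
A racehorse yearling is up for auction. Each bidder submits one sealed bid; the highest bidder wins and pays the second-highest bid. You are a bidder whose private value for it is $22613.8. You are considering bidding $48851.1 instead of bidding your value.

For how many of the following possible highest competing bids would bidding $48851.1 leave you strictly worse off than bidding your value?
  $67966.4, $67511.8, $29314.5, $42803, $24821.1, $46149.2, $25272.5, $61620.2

5

The deviation hurts exactly when the highest competing bid lies strictly between $22613.8 and $48851.1 — overbidding then wins at a price above your value.
$67966.4: above both → same outcome either way.
$67511.8: above both → same outcome either way.
$29314.5: inside the interval → strictly worse (loss $6700.7).
$42803: inside the interval → strictly worse (loss $20189.2).
$24821.1: inside the interval → strictly worse (loss $2207.3).
$46149.2: inside the interval → strictly worse (loss $23535.4).
$25272.5: inside the interval → strictly worse (loss $2658.7).
$61620.2: above both → same outcome either way.
Count: 5.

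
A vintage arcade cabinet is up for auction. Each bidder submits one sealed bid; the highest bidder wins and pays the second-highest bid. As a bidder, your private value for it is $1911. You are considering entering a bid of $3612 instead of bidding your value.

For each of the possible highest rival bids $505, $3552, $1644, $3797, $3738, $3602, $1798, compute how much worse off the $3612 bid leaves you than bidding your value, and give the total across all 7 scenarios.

$3332

The deviation costs you only when the competing bid falls strictly between $1911 and $3612; elsewhere both bids give the same outcome.
$505: outcomes coincide → loss $0.
$3552: truthful payoff $0, deviation payoff −$1641 → loss $1641.
$1644: outcomes coincide → loss $0.
$3797: outcomes coincide → loss $0.
$3738: outcomes coincide → loss $0.
$3602: truthful payoff $0, deviation payoff −$1691 → loss $1691.
$1798: outcomes coincide → loss $0.
Total loss = $1641 + $1691 = $3332.
Because the price is fixed by the runner-up's bid, deviating from your value can only change a good outcome into a bad one — never the reverse.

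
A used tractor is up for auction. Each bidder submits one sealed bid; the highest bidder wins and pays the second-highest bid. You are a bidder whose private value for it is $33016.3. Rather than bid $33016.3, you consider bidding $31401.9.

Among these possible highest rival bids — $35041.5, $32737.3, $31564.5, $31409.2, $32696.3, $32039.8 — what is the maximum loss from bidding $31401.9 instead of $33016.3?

$35041.5: same outcome either way → loss $0.
$32737.3: truthful gives $279, deviation gives $0 → loss $279.
$31564.5: truthful gives $1451.8, deviation gives $0 → loss $1451.8.
$31409.2: truthful gives $1607.1, deviation gives $0 → loss $1607.1.
$32696.3: truthful gives $320, deviation gives $0 → loss $320.
$32039.8: truthful gives $976.5, deviation gives $0 → loss $976.5.
Maximum loss: $1607.1.

$1607.1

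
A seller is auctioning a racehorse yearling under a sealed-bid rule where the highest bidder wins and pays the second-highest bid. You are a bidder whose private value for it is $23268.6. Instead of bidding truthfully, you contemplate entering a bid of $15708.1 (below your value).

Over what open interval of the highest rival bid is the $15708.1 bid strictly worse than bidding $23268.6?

If the competing bid is below $15708.1, both bids win at the same price — no difference.
If it is above $23268.6, both bids lose — no difference.
If it lies strictly between $15708.1 and $23268.6, bidding your value wins at a price below your value (positive payoff) while bidding $15708.1 loses (payoff 0).
So the deviation strictly hurts on the open interval ($15708.1, $23268.6).

($15708.1, $23268.6)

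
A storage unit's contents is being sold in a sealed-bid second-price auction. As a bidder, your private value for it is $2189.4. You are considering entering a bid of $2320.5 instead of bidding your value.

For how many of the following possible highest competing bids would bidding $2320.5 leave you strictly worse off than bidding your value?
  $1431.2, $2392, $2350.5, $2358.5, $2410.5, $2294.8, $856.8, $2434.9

1

The deviation hurts exactly when the highest competing bid lies strictly between $2189.4 and $2320.5 — overbidding then wins at a price above your value.
$1431.2: below both → same outcome either way.
$2392: above both → same outcome either way.
$2350.5: above both → same outcome either way.
$2358.5: above both → same outcome either way.
$2410.5: above both → same outcome either way.
$2294.8: inside the interval → strictly worse (loss $105.4).
$856.8: below both → same outcome either way.
$2434.9: above both → same outcome either way.
Count: 1.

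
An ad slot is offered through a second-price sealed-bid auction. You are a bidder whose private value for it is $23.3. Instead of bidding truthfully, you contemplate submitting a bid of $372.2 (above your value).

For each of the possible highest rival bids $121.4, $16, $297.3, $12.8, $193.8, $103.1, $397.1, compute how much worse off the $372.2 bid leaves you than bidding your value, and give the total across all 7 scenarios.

The deviation costs you only when the competing bid falls strictly between $23.3 and $372.2; elsewhere both bids give the same outcome.
$121.4: truthful payoff $0, deviation payoff −$98.1 → loss $98.1.
$16: outcomes coincide → loss $0.
$297.3: truthful payoff $0, deviation payoff −$274 → loss $274.
$12.8: outcomes coincide → loss $0.
$193.8: truthful payoff $0, deviation payoff −$170.5 → loss $170.5.
$103.1: truthful payoff $0, deviation payoff −$79.8 → loss $79.8.
$397.1: outcomes coincide → loss $0.
Total loss = $98.1 + $274 + $170.5 + $79.8 = $622.4.
In a second-price auction your bid sets only whether you win, not what you pay, so bidding your true value is weakly dominant.

$622.4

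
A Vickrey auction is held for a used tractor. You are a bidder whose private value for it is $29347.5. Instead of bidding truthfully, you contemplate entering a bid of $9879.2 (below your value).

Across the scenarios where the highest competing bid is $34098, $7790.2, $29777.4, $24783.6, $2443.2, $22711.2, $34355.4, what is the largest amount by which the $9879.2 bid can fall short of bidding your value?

$34098: same outcome either way → loss $0.
$7790.2: same outcome either way → loss $0.
$29777.4: same outcome either way → loss $0.
$24783.6: truthful gives $4563.9, deviation gives $0 → loss $4563.9.
$2443.2: same outcome either way → loss $0.
$22711.2: truthful gives $6636.3, deviation gives $0 → loss $6636.3.
$34355.4: same outcome either way → loss $0.
Maximum loss: $6636.3.

$6636.3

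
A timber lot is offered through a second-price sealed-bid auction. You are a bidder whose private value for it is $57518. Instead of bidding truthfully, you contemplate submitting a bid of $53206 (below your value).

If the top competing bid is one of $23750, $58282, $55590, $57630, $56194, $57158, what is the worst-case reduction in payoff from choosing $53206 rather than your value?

$1928

$23750: same outcome either way → loss $0.
$58282: same outcome either way → loss $0.
$55590: truthful gives $1928, deviation gives $0 → loss $1928.
$57630: same outcome either way → loss $0.
$56194: truthful gives $1324, deviation gives $0 → loss $1324.
$57158: truthful gives $360, deviation gives $0 → loss $360.
Maximum loss: $1928.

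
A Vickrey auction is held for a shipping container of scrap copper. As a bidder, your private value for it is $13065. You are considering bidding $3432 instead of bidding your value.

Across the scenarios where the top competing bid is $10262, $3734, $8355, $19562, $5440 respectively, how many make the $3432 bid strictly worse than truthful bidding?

The deviation hurts exactly when the highest competing bid lies strictly between $3432 and $13065 — underbidding then forfeits a profitable win.
$10262: inside the interval → strictly worse (loss $2803).
$3734: inside the interval → strictly worse (loss $9331).
$8355: inside the interval → strictly worse (loss $4710).
$19562: above both → same outcome either way.
$5440: inside the interval → strictly worse (loss $7625).
Count: 4.

4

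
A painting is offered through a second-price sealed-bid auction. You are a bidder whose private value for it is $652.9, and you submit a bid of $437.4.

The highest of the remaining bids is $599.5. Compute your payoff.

$0

Your bid $437.4 is below the highest competing bid $599.5, so you lose.
A losing bidder pays nothing and receives nothing: payoff = $0.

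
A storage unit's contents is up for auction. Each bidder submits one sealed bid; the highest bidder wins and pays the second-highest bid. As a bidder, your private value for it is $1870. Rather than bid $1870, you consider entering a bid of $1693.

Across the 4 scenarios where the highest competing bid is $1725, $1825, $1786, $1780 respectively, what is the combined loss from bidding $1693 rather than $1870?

$364

The deviation costs you only when the competing bid falls strictly between $1693 and $1870; elsewhere both bids give the same outcome.
$1725: truthful payoff $145, deviation payoff $0 → loss $145.
$1825: truthful payoff $45, deviation payoff $0 → loss $45.
$1786: truthful payoff $84, deviation payoff $0 → loss $84.
$1780: truthful payoff $90, deviation payoff $0 → loss $90.
Total loss = $145 + $45 + $84 + $90 = $364.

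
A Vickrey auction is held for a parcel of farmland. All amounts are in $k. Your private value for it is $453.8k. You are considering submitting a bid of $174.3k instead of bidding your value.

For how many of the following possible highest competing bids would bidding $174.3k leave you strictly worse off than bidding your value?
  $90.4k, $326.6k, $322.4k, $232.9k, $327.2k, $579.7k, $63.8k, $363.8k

5

The deviation hurts exactly when the highest competing bid lies strictly between $174.3k and $453.8k — underbidding then forfeits a profitable win.
$90.4k: below both → same outcome either way.
$326.6k: inside the interval → strictly worse (loss $127.2k).
$322.4k: inside the interval → strictly worse (loss $131.4k).
$232.9k: inside the interval → strictly worse (loss $220.9k).
$327.2k: inside the interval → strictly worse (loss $126.6k).
$579.7k: above both → same outcome either way.
$63.8k: below both → same outcome either way.
$363.8k: inside the interval → strictly worse (loss $90k).
Count: 5.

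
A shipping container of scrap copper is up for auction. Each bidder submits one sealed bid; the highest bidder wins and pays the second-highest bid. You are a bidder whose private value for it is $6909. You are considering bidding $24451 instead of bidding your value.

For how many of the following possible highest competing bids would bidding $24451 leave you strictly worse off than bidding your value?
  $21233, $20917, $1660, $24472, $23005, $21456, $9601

The deviation hurts exactly when the highest competing bid lies strictly between $6909 and $24451 — overbidding then wins at a price above your value.
$21233: inside the interval → strictly worse (loss $14324).
$20917: inside the interval → strictly worse (loss $14008).
$1660: below both → same outcome either way.
$24472: above both → same outcome either way.
$23005: inside the interval → strictly worse (loss $16096).
$21456: inside the interval → strictly worse (loss $14547).
$9601: inside the interval → strictly worse (loss $2692).
Count: 5.

5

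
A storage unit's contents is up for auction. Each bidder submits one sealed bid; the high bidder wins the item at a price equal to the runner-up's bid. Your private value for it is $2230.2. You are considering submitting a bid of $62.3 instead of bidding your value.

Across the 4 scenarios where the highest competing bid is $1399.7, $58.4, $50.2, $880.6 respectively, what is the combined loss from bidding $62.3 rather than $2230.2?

$2180.1

The deviation costs you only when the competing bid falls strictly between $62.3 and $2230.2; elsewhere both bids give the same outcome.
$1399.7: truthful payoff $830.5, deviation payoff $0 → loss $830.5.
$58.4: outcomes coincide → loss $0.
$50.2: outcomes coincide → loss $0.
$880.6: truthful payoff $1349.6, deviation payoff $0 → loss $1349.6.
Total loss = $830.5 + $1349.6 = $2180.1.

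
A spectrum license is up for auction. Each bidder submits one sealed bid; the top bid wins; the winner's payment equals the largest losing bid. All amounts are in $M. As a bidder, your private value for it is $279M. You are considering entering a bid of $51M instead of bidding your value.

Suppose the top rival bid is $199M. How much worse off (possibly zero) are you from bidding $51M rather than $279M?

Bidding your value $279M: you win (since $279M > $199M) and pay $199M. Payoff $80M.
Bidding $51M: you lose. Payoff $0M.
The competing bid $199M lies between your shaded bid and your value, so underbidding forfeits an item you could have won at a profitable price.
Loss from deviating = $80M − ($0M) = $80M.
In a second-price auction your bid sets only whether you win, not what you pay, so bidding your true value is weakly dominant.

$80M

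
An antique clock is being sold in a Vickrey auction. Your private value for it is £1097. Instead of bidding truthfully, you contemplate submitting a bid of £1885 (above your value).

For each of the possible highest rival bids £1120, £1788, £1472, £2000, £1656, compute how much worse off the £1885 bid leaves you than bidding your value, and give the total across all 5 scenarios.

The deviation costs you only when the competing bid falls strictly between £1097 and £1885; elsewhere both bids give the same outcome.
£1120: truthful payoff £0, deviation payoff −£23 → loss £23.
£1788: truthful payoff £0, deviation payoff −£691 → loss £691.
£1472: truthful payoff £0, deviation payoff −£375 → loss £375.
£2000: outcomes coincide → loss £0.
£1656: truthful payoff £0, deviation payoff −£559 → loss £559.
Total loss = £23 + £691 + £375 + £559 = £1648.

£1648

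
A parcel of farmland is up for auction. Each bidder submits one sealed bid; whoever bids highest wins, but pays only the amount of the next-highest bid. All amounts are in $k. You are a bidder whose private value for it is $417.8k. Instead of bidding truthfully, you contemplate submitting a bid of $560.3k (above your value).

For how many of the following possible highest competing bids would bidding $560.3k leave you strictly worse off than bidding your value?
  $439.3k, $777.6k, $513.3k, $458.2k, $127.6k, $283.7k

The deviation hurts exactly when the highest competing bid lies strictly between $417.8k and $560.3k — overbidding then wins at a price above your value.
$439.3k: inside the interval → strictly worse (loss $21.5k).
$777.6k: above both → same outcome either way.
$513.3k: inside the interval → strictly worse (loss $95.5k).
$458.2k: inside the interval → strictly worse (loss $40.4k).
$127.6k: below both → same outcome either way.
$283.7k: below both → same outcome either way.
Count: 3.

3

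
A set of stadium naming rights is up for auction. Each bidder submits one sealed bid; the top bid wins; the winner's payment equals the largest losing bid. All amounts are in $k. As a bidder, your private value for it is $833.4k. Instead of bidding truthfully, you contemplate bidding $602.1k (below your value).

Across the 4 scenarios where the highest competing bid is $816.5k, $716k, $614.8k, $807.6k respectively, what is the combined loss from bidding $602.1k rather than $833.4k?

$378.7k

The deviation costs you only when the competing bid falls strictly between $602.1k and $833.4k; elsewhere both bids give the same outcome.
$816.5k: truthful payoff $16.9k, deviation payoff $0k → loss $16.9k.
$716k: truthful payoff $117.4k, deviation payoff $0k → loss $117.4k.
$614.8k: truthful payoff $218.6k, deviation payoff $0k → loss $218.6k.
$807.6k: truthful payoff $25.8k, deviation payoff $0k → loss $25.8k.
Total loss = $16.9k + $117.4k + $218.6k + $25.8k = $378.7k.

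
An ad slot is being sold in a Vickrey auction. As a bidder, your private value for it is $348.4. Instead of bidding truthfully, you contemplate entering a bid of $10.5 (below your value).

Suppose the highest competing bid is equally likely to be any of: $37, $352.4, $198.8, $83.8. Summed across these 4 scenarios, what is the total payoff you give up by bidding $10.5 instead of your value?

The deviation costs you only when the competing bid falls strictly between $10.5 and $348.4; elsewhere both bids give the same outcome.
$37: truthful payoff $311.4, deviation payoff $0 → loss $311.4.
$352.4: outcomes coincide → loss $0.
$198.8: truthful payoff $149.6, deviation payoff $0 → loss $149.6.
$83.8: truthful payoff $264.6, deviation payoff $0 → loss $264.6.
Total loss = $311.4 + $149.6 + $264.6 = $725.6.

$725.6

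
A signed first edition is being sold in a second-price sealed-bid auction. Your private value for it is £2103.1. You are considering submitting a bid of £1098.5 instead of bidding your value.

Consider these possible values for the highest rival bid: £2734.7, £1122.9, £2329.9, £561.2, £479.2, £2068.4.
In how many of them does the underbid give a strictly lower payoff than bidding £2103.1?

2

The deviation hurts exactly when the highest competing bid lies strictly between £1098.5 and £2103.1 — underbidding then forfeits a profitable win.
£2734.7: above both → same outcome either way.
£1122.9: inside the interval → strictly worse (loss £980.2).
£2329.9: above both → same outcome either way.
£561.2: below both → same outcome either way.
£479.2: below both → same outcome either way.
£2068.4: inside the interval → strictly worse (loss £34.7).
Count: 2.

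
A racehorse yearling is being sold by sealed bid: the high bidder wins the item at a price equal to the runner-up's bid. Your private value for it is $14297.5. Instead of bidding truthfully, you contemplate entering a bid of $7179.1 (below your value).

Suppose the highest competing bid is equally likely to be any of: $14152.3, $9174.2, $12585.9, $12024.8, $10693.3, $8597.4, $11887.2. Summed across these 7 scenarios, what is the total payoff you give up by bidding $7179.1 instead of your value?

$20967.4

The deviation costs you only when the competing bid falls strictly between $7179.1 and $14297.5; elsewhere both bids give the same outcome.
$14152.3: truthful payoff $145.2, deviation payoff $0 → loss $145.2.
$9174.2: truthful payoff $5123.3, deviation payoff $0 → loss $5123.3.
$12585.9: truthful payoff $1711.6, deviation payoff $0 → loss $1711.6.
$12024.8: truthful payoff $2272.7, deviation payoff $0 → loss $2272.7.
$10693.3: truthful payoff $3604.2, deviation payoff $0 → loss $3604.2.
$8597.4: truthful payoff $5700.1, deviation payoff $0 → loss $5700.1.
$11887.2: truthful payoff $2410.3, deviation payoff $0 → loss $2410.3.
Total loss = $145.2 + $5123.3 + $1711.6 + $2272.7 + $3604.2 + $5700.1 + $2410.3 = $20967.4.
Because the price is fixed by the runner-up's bid, deviating from your value can only change a good outcome into a bad one — never the reverse.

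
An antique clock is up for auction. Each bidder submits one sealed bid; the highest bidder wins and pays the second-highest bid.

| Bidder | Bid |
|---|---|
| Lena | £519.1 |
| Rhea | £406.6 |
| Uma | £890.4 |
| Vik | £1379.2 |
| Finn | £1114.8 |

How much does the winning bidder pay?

Highest bid: Vik at £1379.2, so Vik wins.
Second-highest bid: Finn at £1114.8 — that is the price the winner pays.

£1114.8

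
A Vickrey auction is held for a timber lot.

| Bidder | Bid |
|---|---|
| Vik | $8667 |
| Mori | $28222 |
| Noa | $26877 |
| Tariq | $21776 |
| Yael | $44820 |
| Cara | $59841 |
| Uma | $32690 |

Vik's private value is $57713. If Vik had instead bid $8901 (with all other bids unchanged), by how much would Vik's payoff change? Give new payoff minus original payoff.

The highest bid among the other bidders is $59841; Vik's bid doesn't change that.
Original bid $8667: Vik is not highest (top rival bid is $59841); payoff $0.
Alternative bid $8901: Vik is not highest (top rival bid is $59841); payoff $0.
Change in payoff = $0 − ($0) = $0.

$0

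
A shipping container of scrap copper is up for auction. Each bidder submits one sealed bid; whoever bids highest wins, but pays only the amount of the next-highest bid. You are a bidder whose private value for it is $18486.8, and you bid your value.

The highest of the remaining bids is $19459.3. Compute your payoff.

Your bid $18486.8 is below the highest competing bid $19459.3, so you lose.
A losing bidder pays nothing and receives nothing: payoff = $0.

$0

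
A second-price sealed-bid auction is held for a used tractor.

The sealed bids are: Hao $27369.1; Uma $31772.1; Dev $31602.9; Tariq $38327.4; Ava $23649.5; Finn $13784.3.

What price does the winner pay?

$31772.1

Highest bid: Tariq at $38327.4, so Tariq wins.
Second-highest bid: Uma at $31772.1 — that is the price the winner pays.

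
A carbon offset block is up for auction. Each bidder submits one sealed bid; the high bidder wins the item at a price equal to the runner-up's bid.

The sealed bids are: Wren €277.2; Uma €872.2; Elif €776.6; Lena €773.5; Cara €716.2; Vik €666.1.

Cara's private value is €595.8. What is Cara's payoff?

Highest bid: Uma at €872.2, so Uma wins.
Second-highest bid: Elif at €776.6 — that is the price the winner pays.
Cara did not win, so Cara pays nothing and receives nothing: payoff €0.

€0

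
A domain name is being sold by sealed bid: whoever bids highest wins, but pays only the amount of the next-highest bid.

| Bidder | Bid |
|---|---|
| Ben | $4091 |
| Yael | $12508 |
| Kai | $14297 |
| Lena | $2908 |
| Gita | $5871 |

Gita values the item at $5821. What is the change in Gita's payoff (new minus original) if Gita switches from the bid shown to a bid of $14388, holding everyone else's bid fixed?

−$8476

The highest bid among the other bidders is $14297; Gita's bid doesn't change that.
Original bid $5871: Gita is not highest (top rival bid is $14297); payoff $0.
Alternative bid $14388: Gita is highest, pays the top rival bid $14297; payoff $5821 − $14297 = −$8476.
Change in payoff = −$8476 − ($0) = −$8476.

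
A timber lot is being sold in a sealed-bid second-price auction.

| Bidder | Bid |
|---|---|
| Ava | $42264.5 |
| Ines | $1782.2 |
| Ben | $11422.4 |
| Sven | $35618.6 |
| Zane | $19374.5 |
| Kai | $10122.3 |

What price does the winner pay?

$35618.6

Highest bid: Ava at $42264.5, so Ava wins.
Second-highest bid: Sven at $35618.6 — that is the price the winner pays.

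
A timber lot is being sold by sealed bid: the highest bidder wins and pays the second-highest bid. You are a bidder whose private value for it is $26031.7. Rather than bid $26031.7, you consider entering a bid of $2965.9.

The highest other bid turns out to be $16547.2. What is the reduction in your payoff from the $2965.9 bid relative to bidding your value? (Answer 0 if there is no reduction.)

Bidding your value $26031.7: you win (since $26031.7 > $16547.2) and pay $16547.2. Payoff $9484.5.
Bidding $2965.9: you lose. Payoff $0.
The competing bid $16547.2 lies between your shaded bid and your value, so underbidding forfeits an item you could have won at a profitable price.
Loss from deviating = $9484.5 − ($0) = $9484.5.

$9484.5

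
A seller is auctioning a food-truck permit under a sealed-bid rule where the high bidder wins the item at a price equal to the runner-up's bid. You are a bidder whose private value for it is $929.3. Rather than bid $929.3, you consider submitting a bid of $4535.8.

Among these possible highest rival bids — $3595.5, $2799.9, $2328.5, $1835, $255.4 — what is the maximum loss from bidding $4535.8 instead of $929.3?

$2666.2

$3595.5: truthful gives $0, deviation gives −$2666.2 → loss $2666.2.
$2799.9: truthful gives $0, deviation gives −$1870.6 → loss $1870.6.
$2328.5: truthful gives $0, deviation gives −$1399.2 → loss $1399.2.
$1835: truthful gives $0, deviation gives −$905.7 → loss $905.7.
$255.4: same outcome either way → loss $0.
Maximum loss: $2666.2.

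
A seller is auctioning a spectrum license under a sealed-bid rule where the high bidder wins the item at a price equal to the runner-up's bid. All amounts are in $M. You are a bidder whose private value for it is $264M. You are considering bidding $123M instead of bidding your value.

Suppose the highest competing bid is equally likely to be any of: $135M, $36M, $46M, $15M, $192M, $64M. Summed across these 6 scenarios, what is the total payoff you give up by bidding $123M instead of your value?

The deviation costs you only when the competing bid falls strictly between $123M and $264M; elsewhere both bids give the same outcome.
$135M: truthful payoff $129M, deviation payoff $0M → loss $129M.
$36M: outcomes coincide → loss $0M.
$46M: outcomes coincide → loss $0M.
$15M: outcomes coincide → loss $0M.
$192M: truthful payoff $72M, deviation payoff $0M → loss $72M.
$64M: outcomes coincide → loss $0M.
Total loss = $129M + $72M = $201M.
In a second-price auction your bid sets only whether you win, not what you pay, so bidding your true value is weakly dominant.

$201M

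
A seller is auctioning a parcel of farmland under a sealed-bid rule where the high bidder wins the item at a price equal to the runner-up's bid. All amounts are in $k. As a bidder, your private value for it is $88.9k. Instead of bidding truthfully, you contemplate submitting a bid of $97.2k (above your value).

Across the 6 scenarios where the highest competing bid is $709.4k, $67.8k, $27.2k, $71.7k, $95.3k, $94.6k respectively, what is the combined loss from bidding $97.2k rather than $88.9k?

$12.1k

The deviation costs you only when the competing bid falls strictly between $88.9k and $97.2k; elsewhere both bids give the same outcome.
$709.4k: outcomes coincide → loss $0k.
$67.8k: outcomes coincide → loss $0k.
$27.2k: outcomes coincide → loss $0k.
$71.7k: outcomes coincide → loss $0k.
$95.3k: truthful payoff $0k, deviation payoff −$6.4k → loss $6.4k.
$94.6k: truthful payoff $0k, deviation payoff −$5.7k → loss $5.7k.
Total loss = $6.4k + $5.7k = $12.1k.
Truthful bidding weakly dominates here: raising your bid can only win items priced above your value, and lowering it can only forfeit items priced below.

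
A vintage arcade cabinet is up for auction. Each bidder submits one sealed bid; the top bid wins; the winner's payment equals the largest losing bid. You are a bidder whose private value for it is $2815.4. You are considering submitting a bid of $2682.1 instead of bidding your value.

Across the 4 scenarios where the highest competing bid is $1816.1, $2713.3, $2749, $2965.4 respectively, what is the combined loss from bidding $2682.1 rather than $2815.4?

$168.5

The deviation costs you only when the competing bid falls strictly between $2682.1 and $2815.4; elsewhere both bids give the same outcome.
$1816.1: outcomes coincide → loss $0.
$2713.3: truthful payoff $102.1, deviation payoff $0 → loss $102.1.
$2749: truthful payoff $66.4, deviation payoff $0 → loss $66.4.
$2965.4: outcomes coincide → loss $0.
Total loss = $102.1 + $66.4 = $168.5.
Because the price is fixed by the runner-up's bid, deviating from your value can only change a good outcome into a bad one — never the reverse.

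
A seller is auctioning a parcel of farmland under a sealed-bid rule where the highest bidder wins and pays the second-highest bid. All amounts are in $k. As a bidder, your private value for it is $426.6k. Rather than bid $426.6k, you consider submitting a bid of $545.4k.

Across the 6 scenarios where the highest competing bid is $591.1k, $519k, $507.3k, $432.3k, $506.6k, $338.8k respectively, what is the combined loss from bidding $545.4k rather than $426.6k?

The deviation costs you only when the competing bid falls strictly between $426.6k and $545.4k; elsewhere both bids give the same outcome.
$591.1k: outcomes coincide → loss $0k.
$519k: truthful payoff $0k, deviation payoff −$92.4k → loss $92.4k.
$507.3k: truthful payoff $0k, deviation payoff −$80.7k → loss $80.7k.
$432.3k: truthful payoff $0k, deviation payoff −$5.7k → loss $5.7k.
$506.6k: truthful payoff $0k, deviation payoff −$80k → loss $80k.
$338.8k: outcomes coincide → loss $0k.
Total loss = $92.4k + $80.7k + $5.7k + $80k = $258.8k.
Truthful bidding weakly dominates here: raising your bid can only win items priced above your value, and lowering it can only forfeit items priced below.

$258.8k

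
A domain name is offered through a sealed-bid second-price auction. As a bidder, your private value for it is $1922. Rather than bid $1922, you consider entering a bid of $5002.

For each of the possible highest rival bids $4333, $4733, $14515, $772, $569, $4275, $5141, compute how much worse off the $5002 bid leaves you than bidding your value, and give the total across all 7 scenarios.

$7575

The deviation costs you only when the competing bid falls strictly between $1922 and $5002; elsewhere both bids give the same outcome.
$4333: truthful payoff $0, deviation payoff −$2411 → loss $2411.
$4733: truthful payoff $0, deviation payoff −$2811 → loss $2811.
$14515: outcomes coincide → loss $0.
$772: outcomes coincide → loss $0.
$569: outcomes coincide → loss $0.
$4275: truthful payoff $0, deviation payoff −$2353 → loss $2353.
$5141: outcomes coincide → loss $0.
Total loss = $2411 + $2811 + $2353 = $7575.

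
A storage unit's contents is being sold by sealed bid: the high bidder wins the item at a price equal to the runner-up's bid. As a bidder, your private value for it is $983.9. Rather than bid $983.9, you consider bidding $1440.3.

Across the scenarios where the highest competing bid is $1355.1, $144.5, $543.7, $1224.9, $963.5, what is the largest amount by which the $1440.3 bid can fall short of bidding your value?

$371.2

$1355.1: truthful gives $0, deviation gives −$371.2 → loss $371.2.
$144.5: same outcome either way → loss $0.
$543.7: same outcome either way → loss $0.
$1224.9: truthful gives $0, deviation gives −$241 → loss $241.
$963.5: same outcome either way → loss $0.
Maximum loss: $371.2.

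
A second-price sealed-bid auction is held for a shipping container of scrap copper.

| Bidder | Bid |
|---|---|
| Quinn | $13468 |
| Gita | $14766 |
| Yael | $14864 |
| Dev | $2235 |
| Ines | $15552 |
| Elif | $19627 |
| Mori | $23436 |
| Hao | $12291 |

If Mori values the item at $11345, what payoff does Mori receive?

−$8282

Highest bid: Mori at $23436, so Mori wins.
Second-highest bid: Elif at $19627 — that is the price the winner pays.
Mori's payoff = value − price = $11345 − $19627 = −$8282.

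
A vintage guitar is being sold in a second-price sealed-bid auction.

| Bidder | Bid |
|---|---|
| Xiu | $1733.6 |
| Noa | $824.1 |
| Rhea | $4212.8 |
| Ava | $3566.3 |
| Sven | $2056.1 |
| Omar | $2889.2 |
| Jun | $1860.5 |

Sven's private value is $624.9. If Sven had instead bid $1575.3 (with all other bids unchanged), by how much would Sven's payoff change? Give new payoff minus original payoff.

$0

The highest bid among the other bidders is $4212.8; Sven's bid doesn't change that.
Original bid $2056.1: Sven is not highest (top rival bid is $4212.8); payoff $0.
Alternative bid $1575.3: Sven is not highest (top rival bid is $4212.8); payoff $0.
Change in payoff = $0 − ($0) = $0.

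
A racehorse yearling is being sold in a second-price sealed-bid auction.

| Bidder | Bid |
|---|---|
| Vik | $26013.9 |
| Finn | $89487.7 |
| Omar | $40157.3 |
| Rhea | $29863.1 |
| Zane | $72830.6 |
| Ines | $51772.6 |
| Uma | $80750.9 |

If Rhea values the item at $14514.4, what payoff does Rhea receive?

Highest bid: Finn at $89487.7, so Finn wins.
Second-highest bid: Uma at $80750.9 — that is the price the winner pays.
Rhea did not win, so Rhea pays nothing and receives nothing: payoff $0.

$0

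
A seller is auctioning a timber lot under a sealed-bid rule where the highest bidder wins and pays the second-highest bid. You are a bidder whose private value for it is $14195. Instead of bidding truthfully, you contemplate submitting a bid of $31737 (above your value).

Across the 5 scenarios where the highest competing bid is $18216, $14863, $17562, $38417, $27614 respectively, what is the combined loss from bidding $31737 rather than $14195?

The deviation costs you only when the competing bid falls strictly between $14195 and $31737; elsewhere both bids give the same outcome.
$18216: truthful payoff $0, deviation payoff −$4021 → loss $4021.
$14863: truthful payoff $0, deviation payoff −$668 → loss $668.
$17562: truthful payoff $0, deviation payoff −$3367 → loss $3367.
$38417: outcomes coincide → loss $0.
$27614: truthful payoff $0, deviation payoff −$13419 → loss $13419.
Total loss = $4021 + $668 + $3367 + $13419 = $21475.
Because the price is fixed by the runner-up's bid, deviating from your value can only change a good outcome into a bad one — never the reverse.

$21475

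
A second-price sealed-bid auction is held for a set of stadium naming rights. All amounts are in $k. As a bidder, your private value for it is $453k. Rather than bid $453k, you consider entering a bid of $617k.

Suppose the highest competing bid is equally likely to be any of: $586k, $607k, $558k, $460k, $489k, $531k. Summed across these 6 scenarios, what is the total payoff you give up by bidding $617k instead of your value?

The deviation costs you only when the competing bid falls strictly between $453k and $617k; elsewhere both bids give the same outcome.
$586k: truthful payoff $0k, deviation payoff −$133k → loss $133k.
$607k: truthful payoff $0k, deviation payoff −$154k → loss $154k.
$558k: truthful payoff $0k, deviation payoff −$105k → loss $105k.
$460k: truthful payoff $0k, deviation payoff −$7k → loss $7k.
$489k: truthful payoff $0k, deviation payoff −$36k → loss $36k.
$531k: truthful payoff $0k, deviation payoff −$78k → loss $78k.
Total loss = $133k + $154k + $105k + $7k + $36k + $78k = $513k.

$513k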